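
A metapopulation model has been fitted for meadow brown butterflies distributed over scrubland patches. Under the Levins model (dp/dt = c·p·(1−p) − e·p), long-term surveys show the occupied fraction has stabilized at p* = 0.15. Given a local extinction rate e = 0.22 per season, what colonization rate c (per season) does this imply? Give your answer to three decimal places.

0.259

At equilibrium c(1−p*) = e, so c = e/(1−p*).
c = 0.22/(1 − 0.15) = 0.22/0.8500 = 0.2588.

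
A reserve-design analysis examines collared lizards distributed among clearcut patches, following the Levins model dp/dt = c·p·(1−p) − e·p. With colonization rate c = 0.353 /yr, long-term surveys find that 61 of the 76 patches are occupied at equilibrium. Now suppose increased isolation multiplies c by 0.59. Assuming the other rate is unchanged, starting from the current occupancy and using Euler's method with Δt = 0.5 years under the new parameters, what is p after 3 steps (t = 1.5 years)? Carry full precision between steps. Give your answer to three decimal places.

Observed p* = 61/76 = 0.80263.
Balance c(1−p*) = e gives e = 0.353×(1 − 0.80263) = 0.06967.
Starting from p₀ = 0.80263; update p ← p + (dp/dt)·Δt with the new parameters.
t = 0.5: p = 0.80263 + (-0.01146) = 0.79117
t = 1: p = 0.79117 + (-0.01036) = 0.78081
t = 1.5: p = 0.78081 + (-0.00938) = 0.77143

0.771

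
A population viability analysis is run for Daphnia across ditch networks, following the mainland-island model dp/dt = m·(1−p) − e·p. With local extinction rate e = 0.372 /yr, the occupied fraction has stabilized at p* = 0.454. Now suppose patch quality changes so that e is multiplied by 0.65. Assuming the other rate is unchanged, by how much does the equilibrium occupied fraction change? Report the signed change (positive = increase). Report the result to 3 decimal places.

Balance m(1−p*) = e·p* gives m = e·p*/(1−p*) = 0.372×0.45400/0.54600 = 0.30932.
New p* = m/(m+e) = 0.30932/(0.30932+0.24180) = 0.56126.
Δp* = 0.56126 − 0.45400 = +0.10726.

0.107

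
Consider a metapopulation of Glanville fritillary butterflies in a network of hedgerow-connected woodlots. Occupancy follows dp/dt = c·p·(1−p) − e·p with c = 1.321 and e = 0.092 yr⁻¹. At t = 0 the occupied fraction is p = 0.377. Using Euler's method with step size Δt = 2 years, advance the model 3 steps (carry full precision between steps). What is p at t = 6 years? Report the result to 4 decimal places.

Update rule: p ← p + [c·p·(1−p) − e·p]·Δt with Δt = 2.
  1  |  dp/dt·Δt = +0.551161  |  p_1 = 0.928161
  2  |  dp/dt·Δt = +0.005382  |  p_2 = 0.933543
  3  |  dp/dt·Δt = -0.007861  |  p_3 = 0.925682

0.9257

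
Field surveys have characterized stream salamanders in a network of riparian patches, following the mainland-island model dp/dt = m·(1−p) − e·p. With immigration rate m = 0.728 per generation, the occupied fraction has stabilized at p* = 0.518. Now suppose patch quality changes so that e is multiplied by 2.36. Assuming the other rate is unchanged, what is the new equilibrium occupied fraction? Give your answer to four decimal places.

Balance m(1−p*) = e·p* gives e = m(1−p*)/p* = 0.728×0.48200/0.51800 = 0.67741.
New p* = m/(m+e) = 0.72800/(0.72800+1.59869) = 0.31289.

0.3129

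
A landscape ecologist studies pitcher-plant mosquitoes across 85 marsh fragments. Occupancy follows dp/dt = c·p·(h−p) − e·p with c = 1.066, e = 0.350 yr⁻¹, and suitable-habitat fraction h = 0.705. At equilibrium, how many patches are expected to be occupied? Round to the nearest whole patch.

32

p* = h − e/c = 0.705 − 0.3283 = 0.3767.
Expected occupied patches = N × p* = 85 × 0.3767 = 32.02 ≈ 32.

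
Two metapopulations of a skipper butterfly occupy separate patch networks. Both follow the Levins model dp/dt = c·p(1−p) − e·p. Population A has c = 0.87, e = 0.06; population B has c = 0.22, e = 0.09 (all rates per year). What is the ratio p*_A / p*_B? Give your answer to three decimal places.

A: p*_A = 1 − 0.06/0.87 = 0.9310.
B: p*_B = 1 − 0.09/0.22 = 0.5909.
p*_A / p*_B = 0.9310/0.5909 = 1.5756.

1.576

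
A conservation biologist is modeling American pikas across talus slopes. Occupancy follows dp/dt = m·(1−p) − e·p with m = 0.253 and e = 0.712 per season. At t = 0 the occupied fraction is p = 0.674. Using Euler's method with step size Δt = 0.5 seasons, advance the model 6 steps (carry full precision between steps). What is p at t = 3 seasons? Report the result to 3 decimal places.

Update rule: p ← p + [m·(1−p) − e·p]·Δt with Δt = 0.5.
p: 0.67400 → 0.47530  (Δp = -0.19870)
p: 0.47530 → 0.37247  (Δp = -0.10283)
p: 0.37247 → 0.31925  (Δp = -0.05321)
p: 0.31925 → 0.29171  (Δp = -0.02754)
p: 0.29171 → 0.27746  (Δp = -0.01425)
p: 0.27746 → 0.27009  (Δp = -0.00737)

0.270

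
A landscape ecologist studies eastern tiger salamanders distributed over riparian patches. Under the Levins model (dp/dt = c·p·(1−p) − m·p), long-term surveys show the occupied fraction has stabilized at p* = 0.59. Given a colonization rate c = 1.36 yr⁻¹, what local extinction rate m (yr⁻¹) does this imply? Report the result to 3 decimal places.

0.558

At equilibrium c(1−p*) = m.
m = 1.36 × (1 − 0.59) = 1.36 × 0.4100 = 0.5576.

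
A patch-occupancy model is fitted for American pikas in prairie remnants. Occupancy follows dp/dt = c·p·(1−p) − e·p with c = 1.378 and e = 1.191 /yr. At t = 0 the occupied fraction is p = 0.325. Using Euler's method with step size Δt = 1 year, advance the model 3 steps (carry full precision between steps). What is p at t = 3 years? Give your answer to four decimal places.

Update rule: p ← p + [c·p·(1−p) − e·p]·Δt with Δt = 1.
p: 0.32500 → 0.24022  (Δp = -0.08478)
p: 0.24022 → 0.20562  (Δp = -0.03460)
p: 0.20562 → 0.18581  (Δp = -0.01981)

0.1858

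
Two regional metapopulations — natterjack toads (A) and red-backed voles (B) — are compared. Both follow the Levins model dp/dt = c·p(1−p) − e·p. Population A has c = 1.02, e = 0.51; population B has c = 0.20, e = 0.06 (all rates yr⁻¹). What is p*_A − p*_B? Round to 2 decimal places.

A: p*_A = 1 − 0.51/1.02 = 0.5000.
B: p*_B = 1 − 0.06/0.20 = 0.7000.
p*_A − p*_B = 0.5000 − 0.7000 = -0.2000.

-0.20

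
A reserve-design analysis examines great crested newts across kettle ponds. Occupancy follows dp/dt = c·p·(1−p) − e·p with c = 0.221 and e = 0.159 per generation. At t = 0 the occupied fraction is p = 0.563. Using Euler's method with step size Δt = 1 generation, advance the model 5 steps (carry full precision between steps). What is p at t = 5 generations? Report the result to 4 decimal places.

Update rule: p ← p + [c·p·(1−p) − e·p]·Δt with Δt = 1.
t = 1: p = 0.56300 + (-0.03514) = 0.52786
t = 2: p = 0.52786 + (-0.02885) = 0.49901
t = 3: p = 0.49901 + (-0.02409) = 0.47491
t = 4: p = 0.47491 + (-0.02040) = 0.45451
t = 5: p = 0.45451 + (-0.01747) = 0.43704

0.4370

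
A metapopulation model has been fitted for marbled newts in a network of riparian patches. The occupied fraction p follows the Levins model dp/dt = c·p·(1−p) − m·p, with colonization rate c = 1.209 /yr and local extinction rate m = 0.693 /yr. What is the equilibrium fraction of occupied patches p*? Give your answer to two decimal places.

0.43

Setting dp/dt = 0 and dividing through by p* gives c·(1−p*) = m.
So p* = 1 − m/c = 1 − 0.693/1.209 = 1 − 0.5732 = 0.4268.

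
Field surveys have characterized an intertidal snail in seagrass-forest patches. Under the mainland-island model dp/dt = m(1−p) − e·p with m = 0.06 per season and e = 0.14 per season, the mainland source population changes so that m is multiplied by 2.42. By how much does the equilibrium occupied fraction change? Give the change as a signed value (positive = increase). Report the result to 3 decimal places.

Before: p* = 0.06/(0.06+0.14) = 0.3000.
After: m = 0.1452, e = 0.14; p* = 0.1452/0.2852 = 0.5091.
Δp* = 0.5091 − 0.3000 = +0.2091.

0.209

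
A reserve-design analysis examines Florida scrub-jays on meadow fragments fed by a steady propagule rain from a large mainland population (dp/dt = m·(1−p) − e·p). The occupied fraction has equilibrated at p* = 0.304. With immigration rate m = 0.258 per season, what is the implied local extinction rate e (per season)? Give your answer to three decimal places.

At equilibrium m(1−p*) = e·p*, so e = m(1−p*)/p*.
e = 0.258 × 0.6960 / 0.304 = 0.5907.

0.591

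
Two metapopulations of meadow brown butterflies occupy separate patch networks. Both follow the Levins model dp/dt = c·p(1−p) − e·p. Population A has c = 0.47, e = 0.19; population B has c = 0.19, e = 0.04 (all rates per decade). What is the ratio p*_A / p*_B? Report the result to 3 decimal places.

0.755

A: p*_A = 1 − 0.19/0.47 = 0.5957.
B: p*_B = 1 − 0.04/0.19 = 0.7895.
p*_A / p*_B = 0.5957/0.7895 = 0.7546.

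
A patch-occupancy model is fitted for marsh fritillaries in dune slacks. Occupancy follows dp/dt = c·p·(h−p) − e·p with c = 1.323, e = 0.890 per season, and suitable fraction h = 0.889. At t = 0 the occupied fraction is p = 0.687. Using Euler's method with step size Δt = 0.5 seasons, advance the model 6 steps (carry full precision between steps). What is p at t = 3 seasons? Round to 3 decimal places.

Update rule: p ← p + [c·p·(h−p) − e·p]·Δt with Δt = 0.5.
  1  |  dp/dt·Δt = -0.213916  |  p_1 = 0.473084
  2  |  dp/dt·Δt = -0.080364  |  p_2 = 0.392720
  3  |  dp/dt·Δt = -0.045835  |  p_3 = 0.346886
  4  |  dp/dt·Δt = -0.029968  |  p_4 = 0.316918
  5  |  dp/dt·Δt = -0.021096  |  p_5 = 0.295821
  6  |  dp/dt·Δt = -0.015564  |  p_6 = 0.280257

0.280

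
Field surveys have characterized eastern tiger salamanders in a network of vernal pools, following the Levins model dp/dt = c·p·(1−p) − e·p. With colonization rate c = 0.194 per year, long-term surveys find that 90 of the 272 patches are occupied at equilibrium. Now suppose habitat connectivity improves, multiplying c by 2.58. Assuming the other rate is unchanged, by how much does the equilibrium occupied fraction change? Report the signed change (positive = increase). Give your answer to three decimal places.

0.410

Observed p* = 90/272 = 0.33088.
Balance c(1−p*) = e gives e = 0.194×(1 − 0.33088) = 0.12981.
New p* = 1 − e/c = 1 − 0.12981/0.50052 = 0.74065.
Δp* = 0.74065 − 0.33088 = +0.40977.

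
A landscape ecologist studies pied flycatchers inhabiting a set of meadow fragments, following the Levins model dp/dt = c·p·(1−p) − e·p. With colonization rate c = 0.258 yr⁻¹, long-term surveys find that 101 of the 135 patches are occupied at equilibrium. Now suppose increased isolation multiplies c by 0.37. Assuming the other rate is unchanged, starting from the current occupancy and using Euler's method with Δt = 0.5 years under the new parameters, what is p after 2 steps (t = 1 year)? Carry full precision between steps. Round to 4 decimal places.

Observed p* = 101/135 = 0.74815.
Balance c(1−p*) = e gives e = 0.258×(1 − 0.74815) = 0.06498.
Starting from p₀ = 0.74815; update p ← p + (dp/dt)·Δt with the new parameters.
p: 0.74815 → 0.73284  (Δp = -0.01531)
p: 0.73284 → 0.71837  (Δp = -0.01446)

0.7184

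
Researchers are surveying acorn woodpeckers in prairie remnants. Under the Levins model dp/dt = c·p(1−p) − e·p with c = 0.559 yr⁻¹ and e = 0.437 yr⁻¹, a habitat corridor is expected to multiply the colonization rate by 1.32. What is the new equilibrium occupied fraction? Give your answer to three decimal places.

0.408

Before: p* = 1 − 0.437/0.559 = 0.2182.
After the change, c = 0.73788, e = 0.437, so p* = 1 − 0.437/0.73788 = 0.4078.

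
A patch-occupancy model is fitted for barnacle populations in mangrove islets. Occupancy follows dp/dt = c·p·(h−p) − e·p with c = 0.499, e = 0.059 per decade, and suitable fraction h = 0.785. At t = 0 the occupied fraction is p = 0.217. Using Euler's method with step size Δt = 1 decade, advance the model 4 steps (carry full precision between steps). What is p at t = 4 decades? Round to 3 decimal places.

Update rule: p ← p + [c·p·(h−p) − e·p]·Δt with Δt = 1.
  1  |  dp/dt·Δt = +0.048702  |  p_1 = 0.265702
  2  |  dp/dt·Δt = +0.053175  |  p_2 = 0.318877
  3  |  dp/dt·Δt = +0.055356  |  p_3 = 0.374232
  4  |  dp/dt·Δt = +0.054628  |  p_4 = 0.428860

0.429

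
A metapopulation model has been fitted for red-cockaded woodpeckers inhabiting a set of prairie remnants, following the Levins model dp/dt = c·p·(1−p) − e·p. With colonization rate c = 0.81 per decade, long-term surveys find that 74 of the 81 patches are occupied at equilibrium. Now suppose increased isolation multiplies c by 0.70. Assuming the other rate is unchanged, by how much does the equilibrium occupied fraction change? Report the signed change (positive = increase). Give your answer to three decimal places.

Observed p* = 74/81 = 0.91358.
Balance c(1−p*) = e gives e = 0.81×(1 − 0.91358) = 0.07000.
New p* = 1 − e/c = 1 − 0.07000/0.56700 = 0.87654.
Δp* = 0.87654 − 0.91358 = -0.03704.

-0.037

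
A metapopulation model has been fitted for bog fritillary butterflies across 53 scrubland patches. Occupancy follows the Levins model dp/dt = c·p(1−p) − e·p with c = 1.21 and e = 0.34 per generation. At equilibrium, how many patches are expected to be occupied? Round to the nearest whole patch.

p* = 1 − e/c = 1 − 0.34/1.21 = 0.7190.
Expected occupied patches = N × p* = 53 × 0.7190 = 38.11 ≈ 38.

38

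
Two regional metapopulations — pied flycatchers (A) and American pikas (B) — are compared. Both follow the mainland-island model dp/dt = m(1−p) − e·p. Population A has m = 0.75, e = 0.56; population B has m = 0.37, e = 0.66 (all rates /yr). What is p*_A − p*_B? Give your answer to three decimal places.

A: p*_A = m/(m+e) = 0.75/1.3100 = 0.5725.
B: p*_B = 0.37/1.0300 = 0.3592.
p*_A − p*_B = 0.5725 − 0.3592 = 0.2133.

0.213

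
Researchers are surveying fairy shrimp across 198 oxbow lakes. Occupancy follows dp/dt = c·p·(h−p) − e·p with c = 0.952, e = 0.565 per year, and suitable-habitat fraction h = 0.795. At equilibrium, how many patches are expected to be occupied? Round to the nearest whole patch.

40

p* = h − e/c = 0.795 − 0.5935 = 0.2015.
Expected occupied patches = N × p* = 198 × 0.2015 = 39.90 ≈ 40.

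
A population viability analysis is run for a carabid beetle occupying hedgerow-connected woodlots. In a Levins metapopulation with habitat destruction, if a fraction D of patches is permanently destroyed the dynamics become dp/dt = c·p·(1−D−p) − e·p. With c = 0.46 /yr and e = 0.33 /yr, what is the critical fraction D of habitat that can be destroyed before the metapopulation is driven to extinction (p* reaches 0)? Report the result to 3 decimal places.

0.283

The nontrivial equilibrium is p* = (1−D) − e/c; extinction occurs when this hits zero.
So D_crit = 1 − e/c = 1 − 0.33/0.46 = 1 − 0.7174 = 0.2826.
This equals the undisturbed p*, a classic result of Lande's extension.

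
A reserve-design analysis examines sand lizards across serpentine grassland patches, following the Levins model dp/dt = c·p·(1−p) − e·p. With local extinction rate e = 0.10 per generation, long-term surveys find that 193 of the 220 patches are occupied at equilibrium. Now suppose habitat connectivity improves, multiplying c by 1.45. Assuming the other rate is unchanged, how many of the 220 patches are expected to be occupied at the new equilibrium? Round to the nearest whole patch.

Observed p* = 193/220 = 0.87727.
Balance c(1−p*) = e gives c = e/(1 − 0.87727) = 0.10/0.12273 = 0.81480.
New p* = 1 − e/c = 1 − 0.10000/1.18146 = 0.91536.
Expected occupied = 220 × 0.91536 = 201.38 ≈ 201.

201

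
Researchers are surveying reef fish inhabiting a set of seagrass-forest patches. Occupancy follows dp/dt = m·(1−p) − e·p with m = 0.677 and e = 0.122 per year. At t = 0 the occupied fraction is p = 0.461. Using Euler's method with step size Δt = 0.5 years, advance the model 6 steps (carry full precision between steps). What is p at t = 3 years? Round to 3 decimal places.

Update rule: p ← p + [m·(1−p) − e·p]·Δt with Δt = 0.5.
step 1: Δp = +0.15433, p = 0.61533
step 2: Δp = +0.09268, p = 0.70801
step 3: Δp = +0.05565, p = 0.76366
step 4: Δp = +0.03342, p = 0.79708
step 5: Δp = +0.02007, p = 0.81714
step 6: Δp = +0.01205, p = 0.82920

0.829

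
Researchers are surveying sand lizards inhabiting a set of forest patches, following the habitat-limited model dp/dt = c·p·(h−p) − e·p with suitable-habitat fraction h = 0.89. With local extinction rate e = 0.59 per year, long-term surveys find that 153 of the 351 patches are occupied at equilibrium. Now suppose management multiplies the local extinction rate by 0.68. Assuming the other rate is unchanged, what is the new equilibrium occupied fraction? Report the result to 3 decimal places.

0.581

Observed p* = 153/351 = 0.43590.
Balance c(h−p*) = e gives c = e/(0.89 − 0.43590) = 0.59/0.45410 = 1.29927.
New p* = 0.89 − e/c = 0.89 − 0.40120/1.29927 = 0.58121.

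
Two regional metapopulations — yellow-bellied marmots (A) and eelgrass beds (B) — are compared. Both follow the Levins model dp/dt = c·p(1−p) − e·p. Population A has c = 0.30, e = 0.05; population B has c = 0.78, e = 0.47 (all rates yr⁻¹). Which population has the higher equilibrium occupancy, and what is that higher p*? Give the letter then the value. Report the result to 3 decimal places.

A: p*_A = 1 − 0.05/0.30 = 0.8333.
B: p*_B = 1 − 0.47/0.78 = 0.3974.
A is higher at 0.8333.

A, 0.833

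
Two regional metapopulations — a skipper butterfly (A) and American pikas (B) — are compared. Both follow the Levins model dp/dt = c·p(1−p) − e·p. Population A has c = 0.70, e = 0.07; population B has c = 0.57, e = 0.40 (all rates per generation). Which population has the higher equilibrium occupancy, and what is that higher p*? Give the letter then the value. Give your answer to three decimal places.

A: p*_A = 1 − 0.07/0.70 = 0.9000.
B: p*_B = 1 − 0.40/0.57 = 0.2982.
A is higher at 0.9000.

A, 0.900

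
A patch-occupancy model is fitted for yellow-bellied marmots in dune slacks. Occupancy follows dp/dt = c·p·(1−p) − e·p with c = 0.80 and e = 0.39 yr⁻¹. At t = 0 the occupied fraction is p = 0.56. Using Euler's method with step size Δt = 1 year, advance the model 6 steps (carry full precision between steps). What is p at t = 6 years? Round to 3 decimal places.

Update rule: p ← p + [c·p·(1−p) − e·p]·Δt with Δt = 1.
step 1: Δp = -0.02128, p = 0.53872
step 2: Δp = -0.01130, p = 0.52742
step 3: Δp = -0.00630, p = 0.52112
step 4: Δp = -0.00360, p = 0.51753
step 5: Δp = -0.00208, p = 0.51545
step 6: Δp = -0.00122, p = 0.51423

0.514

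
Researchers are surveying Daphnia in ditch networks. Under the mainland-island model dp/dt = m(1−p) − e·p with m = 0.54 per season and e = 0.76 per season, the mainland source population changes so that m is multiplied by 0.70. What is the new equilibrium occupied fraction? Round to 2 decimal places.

0.33

Before: p* = 0.54/(0.54+0.76) = 0.4154.
After: m = 0.378, e = 0.76; p* = 0.378/1.1380 = 0.3322.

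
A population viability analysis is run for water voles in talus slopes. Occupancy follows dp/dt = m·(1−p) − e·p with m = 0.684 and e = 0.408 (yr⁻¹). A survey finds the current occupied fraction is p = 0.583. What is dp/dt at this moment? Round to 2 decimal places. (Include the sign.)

Colonization term: m·(1−p) = 0.684×0.4170 = 0.28523.
Extinction term: e·p = 0.23786.
dp/dt = 0.28523 − 0.23786 = 0.04736.

0.05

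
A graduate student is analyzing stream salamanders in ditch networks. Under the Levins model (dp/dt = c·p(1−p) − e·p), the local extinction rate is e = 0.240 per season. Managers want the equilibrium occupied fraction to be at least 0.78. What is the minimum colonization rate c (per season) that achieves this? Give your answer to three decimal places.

1.091

p* = 1 − e/c ≥ 0.78 requires e/c ≤ 0.2200, i.e. c ≥ e/0.2200.
c_min = 0.240/0.2200 = 1.0909.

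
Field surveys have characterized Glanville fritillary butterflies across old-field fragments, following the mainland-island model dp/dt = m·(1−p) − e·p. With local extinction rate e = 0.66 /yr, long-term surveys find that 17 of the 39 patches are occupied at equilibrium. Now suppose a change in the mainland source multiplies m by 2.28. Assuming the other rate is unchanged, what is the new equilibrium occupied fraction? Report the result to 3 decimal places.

0.638

Observed p* = 17/39 = 0.43590.
Balance m(1−p*) = e·p* gives m = e·p*/(1−p*) = 0.66×0.43590/0.56410 = 0.51001.
New p* = m/(m+e) = 1.16282/(1.16282+0.66000) = 0.63792.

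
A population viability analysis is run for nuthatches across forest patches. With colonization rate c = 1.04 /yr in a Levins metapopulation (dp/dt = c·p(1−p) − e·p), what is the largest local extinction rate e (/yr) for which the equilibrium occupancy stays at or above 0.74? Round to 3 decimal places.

0.270

1 − e/c ≥ 0.74 ⇒ e ≤ c(1 − 0.74) = 1.04 × 0.2600.
e_max = 0.2704.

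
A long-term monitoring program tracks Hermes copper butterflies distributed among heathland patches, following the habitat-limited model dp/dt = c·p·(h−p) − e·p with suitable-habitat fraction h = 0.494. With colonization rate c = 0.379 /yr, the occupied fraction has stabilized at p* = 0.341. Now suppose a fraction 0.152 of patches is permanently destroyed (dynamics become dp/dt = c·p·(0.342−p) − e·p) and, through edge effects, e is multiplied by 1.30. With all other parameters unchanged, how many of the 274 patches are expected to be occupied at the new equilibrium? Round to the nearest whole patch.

39

Balance c(h−p*) = e gives e = 0.379×(0.494 − 0.34100) = 0.05799.
New p* = 0.342 − e/c = 0.342 − 0.07539/0.37900 = 0.14308.
Expected occupied = 274 × 0.14308 = 39.20 ≈ 39.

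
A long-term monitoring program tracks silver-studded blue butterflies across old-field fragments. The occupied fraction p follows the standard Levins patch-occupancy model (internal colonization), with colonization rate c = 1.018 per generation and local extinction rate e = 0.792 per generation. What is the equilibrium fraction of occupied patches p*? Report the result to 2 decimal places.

0.22

Setting dp/dt = 0 and dividing through by p* gives c·(1−p*) = e.
So p* = 1 − e/c = 1 − 0.792/1.018 = 1 − 0.7780 = 0.2220.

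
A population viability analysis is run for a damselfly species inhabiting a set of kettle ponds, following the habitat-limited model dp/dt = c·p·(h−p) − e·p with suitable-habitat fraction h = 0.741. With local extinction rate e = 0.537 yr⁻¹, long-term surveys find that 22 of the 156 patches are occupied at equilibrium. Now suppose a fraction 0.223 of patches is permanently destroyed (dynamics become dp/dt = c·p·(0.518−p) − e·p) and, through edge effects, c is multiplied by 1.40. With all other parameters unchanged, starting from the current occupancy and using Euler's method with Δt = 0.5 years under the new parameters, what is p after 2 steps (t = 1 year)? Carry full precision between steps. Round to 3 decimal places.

Observed p* = 22/156 = 0.14103.
Balance c(h−p*) = e gives c = e/(0.741 − 0.14103) = 0.537/0.59997 = 0.89504.
Starting from p₀ = 0.14103; update p ← p + (dp/dt)·Δt with the new parameters.
t = 0.5: p = 0.14103 + (-0.00456) = 0.13647
t = 1: p = 0.13647 + (-0.00402) = 0.13245

0.132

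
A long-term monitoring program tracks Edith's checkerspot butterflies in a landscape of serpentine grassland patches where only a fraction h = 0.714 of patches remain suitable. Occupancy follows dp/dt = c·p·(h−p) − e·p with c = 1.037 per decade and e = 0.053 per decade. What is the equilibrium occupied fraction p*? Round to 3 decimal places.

0.663

Setting dp/dt = 0 and dividing by p* gives c·(h−p*) = e.
So p* = h − e/c = 0.714 − 0.053/1.037 = 0.714 − 0.0511 = 0.6629.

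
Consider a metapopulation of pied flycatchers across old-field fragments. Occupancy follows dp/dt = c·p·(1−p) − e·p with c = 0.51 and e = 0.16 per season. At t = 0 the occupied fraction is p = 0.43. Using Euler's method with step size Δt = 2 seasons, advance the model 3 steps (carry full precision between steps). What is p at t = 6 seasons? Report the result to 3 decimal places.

Update rule: p ← p + [c·p·(1−p) − e·p]·Δt with Δt = 2.
step 1: Δp = +0.11240, p = 0.54240
step 2: Δp = +0.07960, p = 0.62200
step 3: Δp = +0.04078, p = 0.66278

0.663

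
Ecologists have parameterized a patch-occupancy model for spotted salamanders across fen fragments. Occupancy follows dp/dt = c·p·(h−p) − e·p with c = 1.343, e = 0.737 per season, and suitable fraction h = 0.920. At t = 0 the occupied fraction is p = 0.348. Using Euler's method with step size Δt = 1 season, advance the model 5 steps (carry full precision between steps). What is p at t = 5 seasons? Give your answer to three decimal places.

0.370

Update rule: p ← p + [c·p·(h−p) − e·p]·Δt with Δt = 1.
p: 0.34800 → 0.35886  (Δp = +0.01086)
p: 0.35886 → 0.36482  (Δp = +0.00596)
p: 0.36482 → 0.36796  (Δp = +0.00314)
p: 0.36796 → 0.36957  (Δp = +0.00162)
p: 0.36957 → 0.37040  (Δp = +0.00082)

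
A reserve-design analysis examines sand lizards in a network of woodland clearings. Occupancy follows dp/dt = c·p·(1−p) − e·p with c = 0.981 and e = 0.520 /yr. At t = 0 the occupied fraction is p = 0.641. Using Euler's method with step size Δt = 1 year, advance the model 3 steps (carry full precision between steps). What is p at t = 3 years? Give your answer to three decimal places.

Update rule: p ← p + [c·p·(1−p) − e·p]·Δt with Δt = 1.
p: 0.64100 → 0.53343  (Δp = -0.10757)
p: 0.53343 → 0.50020  (Δp = -0.03323)
p: 0.50020 → 0.48535  (Δp = -0.01485)

0.485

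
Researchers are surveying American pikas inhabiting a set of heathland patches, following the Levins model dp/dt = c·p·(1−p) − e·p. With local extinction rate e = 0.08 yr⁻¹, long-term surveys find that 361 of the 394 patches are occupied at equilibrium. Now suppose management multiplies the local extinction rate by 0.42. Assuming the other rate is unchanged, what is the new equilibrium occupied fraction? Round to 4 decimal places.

0.9648

Observed p* = 361/394 = 0.91624.
Balance c(1−p*) = e gives c = e/(1 − 0.91624) = 0.08/0.08376 = 0.95511.
New p* = 1 − e/c = 1 − 0.03360/0.95511 = 0.96482.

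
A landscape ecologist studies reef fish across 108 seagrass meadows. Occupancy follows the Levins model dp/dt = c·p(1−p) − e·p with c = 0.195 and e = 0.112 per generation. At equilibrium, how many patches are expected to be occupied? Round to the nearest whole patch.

p* = 1 − e/c = 1 − 0.112/0.195 = 0.4256.
Expected occupied patches = N × p* = 108 × 0.4256 = 45.97 ≈ 46.

46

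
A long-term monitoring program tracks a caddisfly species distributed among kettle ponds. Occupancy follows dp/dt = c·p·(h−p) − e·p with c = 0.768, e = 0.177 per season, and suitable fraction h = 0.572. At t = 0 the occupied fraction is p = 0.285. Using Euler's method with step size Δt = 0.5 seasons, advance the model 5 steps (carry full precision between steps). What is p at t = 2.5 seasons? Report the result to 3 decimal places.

Update rule: p ← p + [c·p·(h−p) − e·p]·Δt with Δt = 0.5.
step 1: Δp = +0.00619, p = 0.29119
step 2: Δp = +0.00563, p = 0.29682
step 3: Δp = +0.00510, p = 0.30191
step 4: Δp = +0.00459, p = 0.30651
step 5: Δp = +0.00412, p = 0.31063

0.311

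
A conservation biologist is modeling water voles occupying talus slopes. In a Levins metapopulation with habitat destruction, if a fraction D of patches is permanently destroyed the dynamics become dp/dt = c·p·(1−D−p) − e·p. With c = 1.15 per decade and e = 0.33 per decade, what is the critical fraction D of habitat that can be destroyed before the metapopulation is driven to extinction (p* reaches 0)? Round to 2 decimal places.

0.71

The nontrivial equilibrium is p* = (1−D) − e/c; extinction occurs when this hits zero.
So D_crit = 1 − e/c = 1 − 0.33/1.15 = 1 − 0.2870 = 0.7130.
Note this equals the original equilibrium occupancy — the Levins extinction-debt result.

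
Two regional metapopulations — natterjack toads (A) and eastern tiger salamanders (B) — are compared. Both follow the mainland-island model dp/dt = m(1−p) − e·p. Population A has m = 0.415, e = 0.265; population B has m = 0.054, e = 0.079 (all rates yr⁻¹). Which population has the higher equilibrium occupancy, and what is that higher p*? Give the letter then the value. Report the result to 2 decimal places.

A, 0.61

A: p*_A = m/(m+e) = 0.415/0.6800 = 0.6103.
B: p*_B = 0.054/0.1330 = 0.4060.
A is higher at 0.6103.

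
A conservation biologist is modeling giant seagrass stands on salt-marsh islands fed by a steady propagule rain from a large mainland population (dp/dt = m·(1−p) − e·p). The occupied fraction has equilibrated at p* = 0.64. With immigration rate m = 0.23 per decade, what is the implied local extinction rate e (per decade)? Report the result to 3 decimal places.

0.129

At equilibrium m(1−p*) = e·p*, so e = m(1−p*)/p*.
e = 0.23 × 0.3600 / 0.64 = 0.1294.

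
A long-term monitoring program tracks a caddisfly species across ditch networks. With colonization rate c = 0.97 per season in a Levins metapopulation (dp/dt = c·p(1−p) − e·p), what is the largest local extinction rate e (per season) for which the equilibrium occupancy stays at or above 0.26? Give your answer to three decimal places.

1 − e/c ≥ 0.26 ⇒ e ≤ c(1 − 0.26) = 0.97 × 0.7400.
e_max = 0.7178.

0.718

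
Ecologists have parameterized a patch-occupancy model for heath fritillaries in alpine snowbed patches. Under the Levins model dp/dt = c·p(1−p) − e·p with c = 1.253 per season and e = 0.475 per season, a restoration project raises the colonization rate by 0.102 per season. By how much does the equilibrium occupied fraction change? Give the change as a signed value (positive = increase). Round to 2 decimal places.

Before: p* = 1 − 0.475/1.253 = 0.6209.
After the change, c = 1.355, e = 0.475, so p* = 1 − 0.475/1.355 = 0.6494.
Δp* = 0.6494 − 0.6209 = +0.0285.

0.03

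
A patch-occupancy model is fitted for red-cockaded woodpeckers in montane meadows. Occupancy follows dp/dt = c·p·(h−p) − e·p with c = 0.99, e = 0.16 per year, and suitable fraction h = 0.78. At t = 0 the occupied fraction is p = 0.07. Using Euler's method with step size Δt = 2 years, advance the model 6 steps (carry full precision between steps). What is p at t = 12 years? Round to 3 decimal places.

Update rule: p ← p + [c·p·(h−p) − e·p]·Δt with Δt = 2.
step 1: Δp = +0.07601, p = 0.14601
step 2: Δp = +0.13656, p = 0.28257
step 3: Δp = +0.18788, p = 0.47045
step 4: Δp = +0.13780, p = 0.60825
step 5: Δp = +0.01221, p = 0.62045
step 6: Δp = -0.00254, p = 0.61791

0.618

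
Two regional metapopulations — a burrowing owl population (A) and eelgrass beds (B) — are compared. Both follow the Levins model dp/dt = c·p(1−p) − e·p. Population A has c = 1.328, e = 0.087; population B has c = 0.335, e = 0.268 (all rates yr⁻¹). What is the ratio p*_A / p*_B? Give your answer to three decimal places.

A: p*_A = 1 − 0.087/1.328 = 0.9345.
B: p*_B = 1 − 0.268/0.335 = 0.2000.
p*_A / p*_B = 0.9345/0.2000 = 4.6724.

4.672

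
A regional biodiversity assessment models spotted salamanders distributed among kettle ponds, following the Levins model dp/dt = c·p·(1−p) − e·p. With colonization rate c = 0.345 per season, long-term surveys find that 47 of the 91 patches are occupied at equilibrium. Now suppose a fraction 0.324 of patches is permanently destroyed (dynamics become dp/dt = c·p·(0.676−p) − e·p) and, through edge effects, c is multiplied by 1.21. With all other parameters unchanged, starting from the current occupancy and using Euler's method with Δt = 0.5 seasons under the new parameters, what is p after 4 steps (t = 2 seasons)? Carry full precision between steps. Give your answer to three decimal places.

0.434

Observed p* = 47/91 = 0.51648.
Balance c(1−p*) = e gives e = 0.345×(1 − 0.51648) = 0.16681.
Starting from p₀ = 0.51648; update p ← p + (dp/dt)·Δt with the new parameters.
  1  |  dp/dt·Δt = -0.025882  |  p_1 = 0.490602
  2  |  dp/dt·Δt = -0.021934  |  p_2 = 0.468667
  3  |  dp/dt·Δt = -0.018808  |  p_3 = 0.449859
  4  |  dp/dt·Δt = -0.016287  |  p_4 = 0.433572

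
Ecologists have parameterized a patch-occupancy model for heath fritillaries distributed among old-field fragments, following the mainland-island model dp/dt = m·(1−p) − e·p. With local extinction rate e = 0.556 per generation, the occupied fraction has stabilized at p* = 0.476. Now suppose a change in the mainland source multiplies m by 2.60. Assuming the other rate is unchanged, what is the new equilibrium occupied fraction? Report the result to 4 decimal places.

Balance m(1−p*) = e·p* gives m = e·p*/(1−p*) = 0.556×0.47600/0.52400 = 0.50507.
New p* = m/(m+e) = 1.31318/(1.31318+0.55600) = 0.70254.

0.7025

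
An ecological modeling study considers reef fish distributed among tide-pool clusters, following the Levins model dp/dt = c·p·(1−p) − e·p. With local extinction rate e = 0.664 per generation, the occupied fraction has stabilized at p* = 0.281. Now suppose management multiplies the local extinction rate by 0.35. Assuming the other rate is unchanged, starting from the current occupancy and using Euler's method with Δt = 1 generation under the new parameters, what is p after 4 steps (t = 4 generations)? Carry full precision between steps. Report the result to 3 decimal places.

0.703

Balance c(1−p*) = e gives c = e/(1 − 0.28100) = 0.664/0.71900 = 0.92350.
Starting from p₀ = 0.28100; update p ← p + (dp/dt)·Δt with the new parameters.
p: 0.28100 → 0.40228  (Δp = +0.12128)
p: 0.40228 → 0.53085  (Δp = +0.12857)
p: 0.53085 → 0.63748  (Δp = +0.10663)
p: 0.63748 → 0.70275  (Δp = +0.06527)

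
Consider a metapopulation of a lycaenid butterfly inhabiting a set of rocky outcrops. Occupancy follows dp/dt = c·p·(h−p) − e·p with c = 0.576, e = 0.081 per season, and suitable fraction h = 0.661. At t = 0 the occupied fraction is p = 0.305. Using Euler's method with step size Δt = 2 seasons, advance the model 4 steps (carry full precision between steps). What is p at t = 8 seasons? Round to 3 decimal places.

Update rule: p ← p + [c·p·(h−p) − e·p]·Δt with Δt = 2.
t = 2: p = 0.30500 + (+0.07567) = 0.38067
t = 4: p = 0.38067 + (+0.06126) = 0.44194
t = 6: p = 0.44194 + (+0.03993) = 0.48187
t = 8: p = 0.48187 + (+0.02137) = 0.50325

0.503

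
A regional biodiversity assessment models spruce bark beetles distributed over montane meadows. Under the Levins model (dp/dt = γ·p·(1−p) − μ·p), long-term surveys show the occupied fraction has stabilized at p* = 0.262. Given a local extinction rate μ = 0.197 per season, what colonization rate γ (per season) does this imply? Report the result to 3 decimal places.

0.267

At equilibrium γ(1−p*) = μ, so γ = μ/(1−p*).
γ = 0.197/(1 − 0.262) = 0.197/0.7380 = 0.2669.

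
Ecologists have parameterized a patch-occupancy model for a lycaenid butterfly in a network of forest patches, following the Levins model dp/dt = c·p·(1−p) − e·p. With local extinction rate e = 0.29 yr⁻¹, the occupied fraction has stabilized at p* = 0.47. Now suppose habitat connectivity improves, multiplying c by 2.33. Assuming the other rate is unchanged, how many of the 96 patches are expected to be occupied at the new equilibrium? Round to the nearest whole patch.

74

Balance c(1−p*) = e gives c = e/(1 − 0.47000) = 0.29/0.53000 = 0.54717.
New p* = 1 − e/c = 1 − 0.29000/1.27491 = 0.77253.
Expected occupied = 96 × 0.77253 = 74.16 ≈ 74.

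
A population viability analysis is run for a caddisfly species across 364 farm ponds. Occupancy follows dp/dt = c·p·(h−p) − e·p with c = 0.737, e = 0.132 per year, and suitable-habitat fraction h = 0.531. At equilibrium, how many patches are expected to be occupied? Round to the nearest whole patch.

p* = h − e/c = 0.531 − 0.1791 = 0.3519.
Expected occupied patches = N × p* = 364 × 0.3519 = 128.09 ≈ 128.

128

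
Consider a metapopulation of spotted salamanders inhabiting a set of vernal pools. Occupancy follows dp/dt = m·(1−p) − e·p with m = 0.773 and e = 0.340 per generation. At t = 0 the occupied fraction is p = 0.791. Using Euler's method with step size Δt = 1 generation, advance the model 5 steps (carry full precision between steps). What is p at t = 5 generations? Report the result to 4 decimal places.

Update rule: p ← p + [m·(1−p) − e·p]·Δt with Δt = 1.
step 1: Δp = -0.10738, p = 0.68362
step 2: Δp = +0.01213, p = 0.69575
step 3: Δp = -0.00137, p = 0.69438
step 4: Δp = +0.00015, p = 0.69454
step 5: Δp = -0.00002, p = 0.69452

0.6945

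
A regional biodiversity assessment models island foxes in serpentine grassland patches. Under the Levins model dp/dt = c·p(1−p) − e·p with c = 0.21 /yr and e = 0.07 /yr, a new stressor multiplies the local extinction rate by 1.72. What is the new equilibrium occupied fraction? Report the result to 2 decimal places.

Before: p* = 1 − 0.07/0.21 = 0.6667.
After the change, c = 0.21, e = 0.1204, so p* = 1 − 0.1204/0.21 = 0.4267.

0.43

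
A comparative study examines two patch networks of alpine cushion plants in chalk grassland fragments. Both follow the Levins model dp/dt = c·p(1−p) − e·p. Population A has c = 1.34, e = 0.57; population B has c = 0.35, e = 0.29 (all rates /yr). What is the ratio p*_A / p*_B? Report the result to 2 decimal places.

A: p*_A = 1 − 0.57/1.34 = 0.5746.
B: p*_B = 1 − 0.29/0.35 = 0.1714.
p*_A / p*_B = 0.5746/0.1714 = 3.3520.

3.35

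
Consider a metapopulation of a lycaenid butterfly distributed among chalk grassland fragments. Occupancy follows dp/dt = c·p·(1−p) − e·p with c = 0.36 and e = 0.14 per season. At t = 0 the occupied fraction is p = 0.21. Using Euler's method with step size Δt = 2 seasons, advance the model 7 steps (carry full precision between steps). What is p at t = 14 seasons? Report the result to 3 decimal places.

Update rule: p ← p + [c·p·(1−p) − e·p]·Δt with Δt = 2.
t = 2: p = 0.21000 + (+0.06065) = 0.27065
t = 4: p = 0.27065 + (+0.06634) = 0.33699
t = 6: p = 0.33699 + (+0.06651) = 0.40350
t = 8: p = 0.40350 + (+0.06031) = 0.46382
t = 10: p = 0.46382 + (+0.04919) = 0.51301
t = 12: p = 0.51301 + (+0.03624) = 0.54924
t = 14: p = 0.54924 + (+0.02447) = 0.57371

0.574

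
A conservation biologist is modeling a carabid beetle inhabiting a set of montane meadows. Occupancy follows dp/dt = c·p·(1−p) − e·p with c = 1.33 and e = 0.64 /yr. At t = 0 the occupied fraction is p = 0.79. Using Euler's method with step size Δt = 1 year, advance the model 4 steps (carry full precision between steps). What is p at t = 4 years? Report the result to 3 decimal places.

0.518

Update rule: p ← p + [c·p·(1−p) − e·p]·Δt with Δt = 1.
t = 1: p = 0.79000 + (-0.28495) = 0.50505
t = 2: p = 0.50505 + (+0.00924) = 0.51428
t = 3: p = 0.51428 + (+0.00309) = 0.51737
t = 4: p = 0.51737 + (+0.00098) = 0.51835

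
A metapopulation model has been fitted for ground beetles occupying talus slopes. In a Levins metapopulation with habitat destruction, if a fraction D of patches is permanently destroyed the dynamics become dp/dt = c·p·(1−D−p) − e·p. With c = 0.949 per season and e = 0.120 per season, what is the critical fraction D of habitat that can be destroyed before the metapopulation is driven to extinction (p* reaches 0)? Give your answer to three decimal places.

0.874

The nontrivial equilibrium is p* = (1−D) − e/c; extinction occurs when this hits zero.
So D_crit = 1 − e/c = 1 − 0.120/0.949 = 1 − 0.1264 = 0.8736.
This equals the undisturbed p*, a classic result of Lande's extension.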